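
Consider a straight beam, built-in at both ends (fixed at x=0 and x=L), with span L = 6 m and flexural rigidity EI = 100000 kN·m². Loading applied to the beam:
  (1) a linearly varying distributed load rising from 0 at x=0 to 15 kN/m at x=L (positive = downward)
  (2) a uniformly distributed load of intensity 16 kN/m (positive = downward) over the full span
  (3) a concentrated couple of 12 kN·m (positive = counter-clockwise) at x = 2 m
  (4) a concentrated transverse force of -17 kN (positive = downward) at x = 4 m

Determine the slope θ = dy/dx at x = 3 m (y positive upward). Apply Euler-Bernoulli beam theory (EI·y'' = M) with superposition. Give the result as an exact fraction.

Load 1 — triangular load w₀=15 kN/m (0→w₀ over full span):
  θ_1 = -w₀(2x(L-x)(L-2x)(x+2L)+x²(L-x)²)/(120LEI) = -15·(2·3·(6-3)·(6-2·3)·(3+2·6)+3²·(6-3)²)/(120·6·100000) = -27/1600000 rad
Load 2 — uniform load w=16 kN/m over full span:
  θ_2 = -wx(L-x)(L-2x)/(12EI) = -16·3·(6-3)·(6-2·3)/(12·100000) = 0 rad
Load 3 — applied couple M₀=12 kN·m at a=2 m (b=L-a=4):
  θ_3 = (R_Ax²/2 - M_Ax - M₀(x-a))/EI  [x>a] with R_A=8/3, M_A=0 = ((8/3)·3²/2 - 0·3 - 12·(3-2))/100000 = 0 rad
Load 4 — point force P=-17 kN at a=4 m (b=L-a=2):
  θ_4 = -Pb²x(2aL-(3a+b)x)/(2L³EI)  [x≤a] = -(-17)·2²·3·(2·4·6-(3·4+2)·3)/(2·6³·100000) = 17/600000 rad
Superposition: θ = Σ θ_i = 11/960000 rad ≈ 0.000011 rad

θ(3) = 11/960000 rad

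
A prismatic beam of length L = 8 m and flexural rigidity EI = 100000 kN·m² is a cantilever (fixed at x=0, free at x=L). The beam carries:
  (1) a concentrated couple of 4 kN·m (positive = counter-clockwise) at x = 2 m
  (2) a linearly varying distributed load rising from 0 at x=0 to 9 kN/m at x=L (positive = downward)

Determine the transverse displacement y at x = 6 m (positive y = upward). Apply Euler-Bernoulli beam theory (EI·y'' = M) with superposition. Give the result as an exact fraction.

y(6) = -21929/1000000 m

Load 1 — applied couple M₀=4 kN·m at a=2 m (b=L-a=6):
  y_1 = M₀a(2x-a)/(2EI)  [x>a] = 4·2·(2·6-2)/(2·100000) = 1/2500 m
Load 2 — triangular load w₀=9 kN/m (0→w₀ over full span):
  y_2 = (w₀Lx³/12-w₀L²x²/6-w₀x⁵/(120L))/EI = (9·8·6³/12-9·8²·6²/6-9·6⁵/(120·8))/100000 = -22329/1000000 m
Superposition: y = Σ y_i = -21929/1000000 m ≈ -0.021929 m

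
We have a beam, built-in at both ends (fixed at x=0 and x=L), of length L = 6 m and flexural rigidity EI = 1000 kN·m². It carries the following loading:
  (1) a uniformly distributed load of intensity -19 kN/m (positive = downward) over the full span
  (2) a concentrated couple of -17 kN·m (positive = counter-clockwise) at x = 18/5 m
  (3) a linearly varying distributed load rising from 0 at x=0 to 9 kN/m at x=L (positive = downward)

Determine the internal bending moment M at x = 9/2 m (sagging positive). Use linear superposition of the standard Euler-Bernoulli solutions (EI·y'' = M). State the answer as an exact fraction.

Load 1 — uniform load w=-19 kN/m over full span:
  M_1 = wLx/2 - wL²/12 - wx²/2 = (-19)·6·(9/2)/2 - (-19)·6²/12 - (-19)·(9/2)²/2 = -57/8 kN·m
Load 2 — applied couple M₀=-17 kN·m at a=18/5 m (b=L-a=12/5):
  M_2 = R_Ax - M_A - M₀  [x>a] with R_A=-102/25, M_A=-136/25 = (-102/25)·(9/2) - (-136/25) - (-17) = 102/25 kN·m
Load 3 — triangular load w₀=9 kN/m (0→w₀ over full span):
  M_3 = 3w₀Lx/20 - w₀L²/30 - w₀x³/(6L) = 3·9·6·(9/2)/20 - 9·6²/30 - 9·(9/2)³/(6·6) = 459/160 kN·m
Superposition: M = Σ M_i = -141/800 kN·m ≈ -0.176250 kN·m

M(9/2) = -141/800 kN·m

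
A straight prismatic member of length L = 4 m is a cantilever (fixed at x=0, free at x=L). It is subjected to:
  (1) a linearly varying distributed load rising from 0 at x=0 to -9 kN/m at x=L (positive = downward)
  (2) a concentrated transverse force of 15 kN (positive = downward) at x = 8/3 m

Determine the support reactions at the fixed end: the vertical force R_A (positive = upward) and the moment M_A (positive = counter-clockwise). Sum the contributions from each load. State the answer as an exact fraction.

Load 1 — triangular load w₀=-9 kN/m (0→w₀ over full span):
  R_A = w₀L/2 = (-9)·4/2 = -18 kN
  M_A = w₀L²/3 = (-9)·4²/3 = -48 kN·m
Load 2 — point force P=15 kN at a=8/3 m (b=L-a=4/3):
  R_A = P = 15 kN
  M_A = Pa = 15·(8/3) = 40 kN·m
Superposition: R_A = -3 kN, M_A = -8 kN·m

R_A = -3 kN, M_A = -8 kN·m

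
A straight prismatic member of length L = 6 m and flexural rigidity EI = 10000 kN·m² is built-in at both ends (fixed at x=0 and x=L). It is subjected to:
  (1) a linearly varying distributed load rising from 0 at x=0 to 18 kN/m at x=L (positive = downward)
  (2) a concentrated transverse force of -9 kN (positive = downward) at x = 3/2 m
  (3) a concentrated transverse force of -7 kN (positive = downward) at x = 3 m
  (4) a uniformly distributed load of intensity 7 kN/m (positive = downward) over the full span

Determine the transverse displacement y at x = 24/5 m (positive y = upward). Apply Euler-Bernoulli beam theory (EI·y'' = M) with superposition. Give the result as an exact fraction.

Load 1 — triangular load w₀=18 kN/m (0→w₀ over full span):
  y_1 = -w₀x²(L-x)²(x+2L)/(120LEI) = -18·(24/5)²·(6-(24/5))²·((24/5)+2·6)/(120·6·10000) = -13608/9765625 m
Load 2 — point force P=-9 kN at a=3/2 m (b=L-a=9/2):
  y_2 = -Pa²(L-x)²(3bL-(3b+a)(L-x))/(6L³EI)  [x>a] = -(-9)·(3/2)²·(6-(24/5))²·(3·(9/2)·6-(3·(9/2)+(3/2))·(6-(24/5)))/(6·6³·10000) = 567/4000000 m
Load 3 — point force P=-7 kN at a=3 m (b=L-a=3):
  y_3 = -Pa²(L-x)²(3bL-(3b+a)(L-x))/(6L³EI)  [x>a] = -(-7)·3²·(6-(24/5))²·(3·3·6-(3·3+3)·(6-(24/5)))/(6·6³·10000) = 693/2500000 m
Load 4 — uniform load w=7 kN/m over full span:
  y_4 = -wx²(L-x)²/(24EI) = -7·(24/5)²·(6-(24/5))²/(24·10000) = -378/390625 m
Superposition: y = Σ y_i = -4855473/2500000000 m ≈ -0.001942 m

y(24/5) = -4855473/2500000000 m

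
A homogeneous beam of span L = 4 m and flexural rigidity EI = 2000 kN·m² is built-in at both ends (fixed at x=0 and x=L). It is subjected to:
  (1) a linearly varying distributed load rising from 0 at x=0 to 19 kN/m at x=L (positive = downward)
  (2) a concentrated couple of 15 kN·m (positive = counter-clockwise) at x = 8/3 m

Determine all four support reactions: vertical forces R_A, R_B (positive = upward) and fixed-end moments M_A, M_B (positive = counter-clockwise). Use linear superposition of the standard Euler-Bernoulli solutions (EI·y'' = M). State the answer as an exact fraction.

Load 1 — triangular load w₀=19 kN/m (0→w₀ over full span):
  R_A = 3w₀L/20 = 3·19·4/20 = 57/5 kN
  M_A = w₀L²/30 = 19·4²/30 = 152/15 kN·m
  R_B = 7w₀L/20 = 7·19·4/20 = 133/5 kN
  M_B = -w₀L²/20 = -19·4²/20 = -76/5 kN·m
Load 2 — applied couple M₀=15 kN·m at a=8/3 m (b=L-a=4/3):
  R_A = 6M₀ab/L³ = 6·15·(8/3)·(4/3)/4³ = 5 kN
  M_A = M₀b(2a-b)/L² = 15·(4/3)·(2·(8/3)-(4/3))/4² = 5 kN·m
  R_B = -6M₀ab/L³ = -6·15·(8/3)·(4/3)/4³ = -5 kN
  M_B = M₀a(2b-a)/L² = 15·(8/3)·(2·(4/3)-(8/3))/4² = 0 kN·m
Superposition: R_A = 82/5 kN, M_A = 227/15 kN·m, R_B = 108/5 kN, M_B = -76/5 kN·m

R_A = 82/5 kN, M_A = 227/15 kN·m, R_B = 108/5 kN, M_B = -76/5 kN·m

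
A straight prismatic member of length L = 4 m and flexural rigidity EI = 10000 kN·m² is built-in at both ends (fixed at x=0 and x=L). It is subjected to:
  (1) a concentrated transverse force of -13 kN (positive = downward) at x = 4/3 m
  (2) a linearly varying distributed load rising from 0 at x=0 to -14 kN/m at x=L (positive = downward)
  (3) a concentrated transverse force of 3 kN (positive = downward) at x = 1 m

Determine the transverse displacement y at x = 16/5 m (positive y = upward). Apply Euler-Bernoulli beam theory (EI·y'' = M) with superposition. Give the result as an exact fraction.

y(16/5) = 7456633/25312500000 m

Load 1 — point force P=-13 kN at a=4/3 m (b=L-a=8/3):
  y_1 = -Pa²(L-x)²(3bL-(3b+a)(L-x))/(6L³EI)  [x>a] = -(-13)·(4/3)²·(4-(16/5))²·(3·(8/3)·4-(3·(8/3)+(4/3))·(4-(16/5)))/(6·4³·10000) = 598/6328125 m
Load 2 — triangular load w₀=-14 kN/m (0→w₀ over full span):
  y_2 = -w₀x²(L-x)²(x+2L)/(120LEI) = -(-14)·(16/5)²·(4-(16/5))²·((16/5)+2·4)/(120·4·10000) = 6272/29296875 m
Load 3 — point force P=3 kN at a=1 m (b=L-a=3):
  y_3 = -Pa²(L-x)²(3bL-(3b+a)(L-x))/(6L³EI)  [x>a] = -3·1²·(4-(16/5))²·(3·3·4-(3·3+1)·(4-(16/5)))/(6·4³·10000) = -7/500000 m
Superposition: y = Σ y_i = 7456633/25312500000 m ≈ 0.000295 m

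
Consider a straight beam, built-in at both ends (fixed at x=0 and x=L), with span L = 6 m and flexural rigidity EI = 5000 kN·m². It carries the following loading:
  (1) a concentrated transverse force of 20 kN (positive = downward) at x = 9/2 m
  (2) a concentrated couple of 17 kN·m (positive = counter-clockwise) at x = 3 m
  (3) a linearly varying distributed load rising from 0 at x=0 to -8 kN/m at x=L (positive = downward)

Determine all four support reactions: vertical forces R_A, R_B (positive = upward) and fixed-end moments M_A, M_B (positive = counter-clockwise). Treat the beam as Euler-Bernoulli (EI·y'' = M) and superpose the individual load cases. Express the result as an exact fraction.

R_A = 7/40 kN, M_A = 11/40 kN·m, R_B = -167/40 kN, M_B = 71/40 kN·m

Load 1 — point force P=20 kN at a=9/2 m (b=L-a=3/2):
  R_A = Pb²(3a+b)/L³ = 20·(3/2)²·(3·(9/2)+(3/2))/6³ = 25/8 kN
  M_A = Pab²/L² = 20·(9/2)·(3/2)²/6² = 45/8 kN·m
  R_B = Pa²(a+3b)/L³ = 20·(9/2)²·((9/2)+3·(3/2))/6³ = 135/8 kN
  M_B = -Pa²b/L² = -20·(9/2)²·(3/2)/6² = -135/8 kN·m
Load 2 — applied couple M₀=17 kN·m at a=3 m (b=L-a=3):
  R_A = 6M₀ab/L³ = 6·17·3·3/6³ = 17/4 kN
  M_A = M₀b(2a-b)/L² = 17·3·(2·3-3)/6² = 17/4 kN·m
  R_B = -6M₀ab/L³ = -6·17·3·3/6³ = -17/4 kN
  M_B = M₀a(2b-a)/L² = 17·3·(2·3-3)/6² = 17/4 kN·m
Load 3 — triangular load w₀=-8 kN/m (0→w₀ over full span):
  R_A = 3w₀L/20 = 3·(-8)·6/20 = -36/5 kN
  M_A = w₀L²/30 = (-8)·6²/30 = -48/5 kN·m
  R_B = 7w₀L/20 = 7·(-8)·6/20 = -84/5 kN
  M_B = -w₀L²/20 = -(-8)·6²/20 = 72/5 kN·m
Superposition: R_A = 7/40 kN, M_A = 11/40 kN·m, R_B = -167/40 kN, M_B = 71/40 kN·m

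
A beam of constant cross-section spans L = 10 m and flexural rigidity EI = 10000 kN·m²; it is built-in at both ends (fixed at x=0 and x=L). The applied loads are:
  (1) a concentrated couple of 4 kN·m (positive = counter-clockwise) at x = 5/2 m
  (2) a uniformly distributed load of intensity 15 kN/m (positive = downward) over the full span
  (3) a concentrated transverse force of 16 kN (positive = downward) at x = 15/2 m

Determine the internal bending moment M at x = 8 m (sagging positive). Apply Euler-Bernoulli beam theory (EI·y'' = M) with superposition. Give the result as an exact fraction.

Load 1 — applied couple M₀=4 kN·m at a=5/2 m (b=L-a=15/2):
  M_1 = R_Ax - M_A - M₀  [x>a] with R_A=9/20, M_A=-3/4 = (9/20)·8 - (-3/4) - 4 = 7/20 kN·m
Load 2 — uniform load w=15 kN/m over full span:
  M_2 = wLx/2 - wL²/12 - wx²/2 = 15·10·8/2 - 15·10²/12 - 15·8²/2 = -5 kN·m
Load 3 — point force P=16 kN at a=15/2 m (b=L-a=5/2):
  M_3 = Pa²(a+3b)(L-x)/L³ - Pa²b/L²  [x>a] = 16·(15/2)²·((15/2)+3·(5/2))·(10-8)/10³ - 16·(15/2)²·(5/2)/10² = 9/2 kN·m
Superposition: M = Σ M_i = -3/20 kN·m ≈ -0.150000 kN·m

M(8) = -3/20 kN·m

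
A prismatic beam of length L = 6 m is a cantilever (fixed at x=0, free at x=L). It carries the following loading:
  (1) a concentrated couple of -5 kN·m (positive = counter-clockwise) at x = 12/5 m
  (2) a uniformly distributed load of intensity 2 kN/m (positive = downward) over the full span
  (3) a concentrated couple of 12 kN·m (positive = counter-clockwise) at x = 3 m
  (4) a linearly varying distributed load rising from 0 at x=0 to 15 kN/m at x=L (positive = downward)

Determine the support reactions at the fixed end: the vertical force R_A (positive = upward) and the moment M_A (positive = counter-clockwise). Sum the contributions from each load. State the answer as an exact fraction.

R_A = 57 kN, M_A = 209 kN·m

Load 1 — applied couple M₀=-5 kN·m at a=12/5 m (b=L-a=18/5):
  R_A = 0 kN
  M_A = -M₀ = -(-5) = 5 kN·m
Load 2 — uniform load w=2 kN/m over full span:
  R_A = wL = 2·6 = 12 kN
  M_A = wL²/2 = 2·6²/2 = 36 kN·m
Load 3 — applied couple M₀=12 kN·m at a=3 m (b=L-a=3):
  R_A = 0 kN
  M_A = -M₀ = -12 kN·m
Load 4 — triangular load w₀=15 kN/m (0→w₀ over full span):
  R_A = w₀L/2 = 15·6/2 = 45 kN
  M_A = w₀L²/3 = 15·6²/3 = 180 kN·m
Superposition: R_A = 57 kN, M_A = 209 kN·m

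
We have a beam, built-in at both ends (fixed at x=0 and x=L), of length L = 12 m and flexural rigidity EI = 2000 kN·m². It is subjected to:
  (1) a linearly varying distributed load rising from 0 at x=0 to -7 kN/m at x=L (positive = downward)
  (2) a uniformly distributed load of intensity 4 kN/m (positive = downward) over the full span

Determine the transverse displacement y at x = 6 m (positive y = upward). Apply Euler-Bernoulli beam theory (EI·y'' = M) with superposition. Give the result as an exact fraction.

Load 1 — triangular load w₀=-7 kN/m (0→w₀ over full span):
  y_1 = -w₀x²(L-x)²(x+2L)/(120LEI) = -(-7)·6²·(12-6)²·(6+2·12)/(120·12·2000) = 189/2000 m
Load 2 — uniform load w=4 kN/m over full span:
  y_2 = -wx²(L-x)²/(24EI) = -4·6²·(12-6)²/(24·2000) = -27/250 m
Superposition: y = Σ y_i = -27/2000 m ≈ -0.013500 m

y(6) = -27/2000 m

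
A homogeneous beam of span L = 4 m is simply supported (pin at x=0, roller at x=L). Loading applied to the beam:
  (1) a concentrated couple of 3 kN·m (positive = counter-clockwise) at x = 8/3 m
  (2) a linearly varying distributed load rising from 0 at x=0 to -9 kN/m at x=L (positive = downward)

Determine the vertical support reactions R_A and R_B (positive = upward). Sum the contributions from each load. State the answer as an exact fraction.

R_A = -21/4 kN, R_B = -51/4 kN

Load 1 — applied couple M₀=3 kN·m at a=8/3 m (b=L-a=4/3):
  R_A = M₀/L = 3/4 kN
  R_B = -M₀/L = -3/4 kN
Load 2 — triangular load w₀=-9 kN/m (0→w₀ over full span):
  R_A = w₀L/6 = (-9)·4/6 = -6 kN
  R_B = w₀L/3 = (-9)·4/3 = -12 kN
Superposition: R_A = -21/4 kN, R_B = -51/4 kN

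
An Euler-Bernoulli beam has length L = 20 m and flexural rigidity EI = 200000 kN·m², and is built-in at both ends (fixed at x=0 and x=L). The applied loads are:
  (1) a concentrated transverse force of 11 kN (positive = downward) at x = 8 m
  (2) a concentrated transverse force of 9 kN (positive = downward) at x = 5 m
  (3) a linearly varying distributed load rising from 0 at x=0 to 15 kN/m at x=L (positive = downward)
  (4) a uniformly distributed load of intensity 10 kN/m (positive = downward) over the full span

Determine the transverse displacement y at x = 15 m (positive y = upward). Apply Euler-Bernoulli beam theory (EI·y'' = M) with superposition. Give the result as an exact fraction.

Load 1 — point force P=11 kN at a=8 m (b=L-a=12):
  y_1 = -Pa²(L-x)²(3bL-(3b+a)(L-x))/(6L³EI)  [x>a] = -11·8²·(20-15)²·(3·12·20-(3·12+8)·(20-15))/(6·20³·200000) = -11/12000 m
Load 2 — point force P=9 kN at a=5 m (b=L-a=15):
  y_2 = -Pa²(L-x)²(3bL-(3b+a)(L-x))/(6L³EI)  [x>a] = -9·5²·(20-15)²·(3·15·20-(3·15+5)·(20-15))/(6·20³·200000) = -39/102400 m
Load 3 — triangular load w₀=15 kN/m (0→w₀ over full span):
  y_3 = -w₀x²(L-x)²(x+2L)/(120LEI) = -15·15²·(20-15)²·(15+2·20)/(120·20·200000) = -99/10240 m
Load 4 — uniform load w=10 kN/m over full span:
  y_4 = -wx²(L-x)²/(24EI) = -10·15²·(20-15)²/(24·200000) = -3/256 m
Superposition: y = Σ y_i = -34843/1536000 m ≈ -0.022684 m

y(15) = -34843/1536000 m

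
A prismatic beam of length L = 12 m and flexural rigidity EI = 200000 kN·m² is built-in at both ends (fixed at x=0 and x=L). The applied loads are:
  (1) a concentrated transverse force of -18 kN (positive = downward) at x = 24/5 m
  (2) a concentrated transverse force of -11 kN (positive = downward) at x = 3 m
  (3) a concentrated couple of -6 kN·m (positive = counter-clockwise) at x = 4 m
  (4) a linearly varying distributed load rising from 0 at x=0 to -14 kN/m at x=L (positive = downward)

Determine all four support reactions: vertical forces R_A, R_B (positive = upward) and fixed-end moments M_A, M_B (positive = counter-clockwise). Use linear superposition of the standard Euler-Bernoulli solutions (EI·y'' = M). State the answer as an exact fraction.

R_A = -561743/12000 kN, M_A = -233733/2000 kN·m, R_B = -794257/12000 kN, M_B = 251447/2000 kN·m

Load 1 — point force P=-18 kN at a=24/5 m (b=L-a=36/5):
  R_A = Pb²(3a+b)/L³ = (-18)·(36/5)²·(3·(24/5)+(36/5))/12³ = -1458/125 kN
  M_A = Pab²/L² = (-18)·(24/5)·(36/5)²/12² = -3888/125 kN·m
  R_B = Pa²(a+3b)/L³ = (-18)·(24/5)²·((24/5)+3·(36/5))/12³ = -792/125 kN
  M_B = -Pa²b/L² = -(-18)·(24/5)²·(36/5)/12² = 2592/125 kN·m
Load 2 — point force P=-11 kN at a=3 m (b=L-a=9):
  R_A = Pb²(3a+b)/L³ = (-11)·9²·(3·3+9)/12³ = -297/32 kN
  M_A = Pab²/L² = (-11)·3·9²/12² = -297/16 kN·m
  R_B = Pa²(a+3b)/L³ = (-11)·3²·(3+3·9)/12³ = -55/32 kN
  M_B = -Pa²b/L² = -(-11)·3²·9/12² = 99/16 kN·m
Load 3 — applied couple M₀=-6 kN·m at a=4 m (b=L-a=8):
  R_A = 6M₀ab/L³ = 6·(-6)·4·8/12³ = -2/3 kN
  M_A = M₀b(2a-b)/L² = (-6)·8·(2·4-8)/12² = 0 kN·m
  R_B = -6M₀ab/L³ = -6·(-6)·4·8/12³ = 2/3 kN
  M_B = M₀a(2b-a)/L² = (-6)·4·(2·8-4)/12² = -2 kN·m
Load 4 — triangular load w₀=-14 kN/m (0→w₀ over full span):
  R_A = 3w₀L/20 = 3·(-14)·12/20 = -126/5 kN
  M_A = w₀L²/30 = (-14)·12²/30 = -336/5 kN·m
  R_B = 7w₀L/20 = 7·(-14)·12/20 = -294/5 kN
  M_B = -w₀L²/20 = -(-14)·12²/20 = 504/5 kN·m
Superposition: R_A = -561743/12000 kN, M_A = -233733/2000 kN·m, R_B = -794257/12000 kN, M_B = 251447/2000 kN·m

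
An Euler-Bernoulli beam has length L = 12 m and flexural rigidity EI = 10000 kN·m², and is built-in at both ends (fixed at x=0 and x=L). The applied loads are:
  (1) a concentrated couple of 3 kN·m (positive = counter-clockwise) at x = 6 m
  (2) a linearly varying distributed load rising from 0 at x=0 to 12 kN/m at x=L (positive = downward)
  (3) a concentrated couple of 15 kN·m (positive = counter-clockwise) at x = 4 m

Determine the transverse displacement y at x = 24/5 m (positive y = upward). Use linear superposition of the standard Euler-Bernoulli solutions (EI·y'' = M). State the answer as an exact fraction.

Load 1 — applied couple M₀=3 kN·m at a=6 m (b=L-a=6):
  y_1 = (R_Ax³/6 - M_Ax²/2)/EI  [x≤a] with R_A=3/8, M_A=3/4 = ((3/8)·(24/5)³/6 - (3/4)·(24/5)²/2)/10000 = -27/156250 m
Load 2 — triangular load w₀=12 kN/m (0→w₀ over full span):
  y_2 = -w₀x²(L-x)²(x+2L)/(120LEI) = -12·(24/5)²·(12-(24/5))²·((24/5)+2·12)/(120·12·10000) = -279936/9765625 m
Load 3 — applied couple M₀=15 kN·m at a=4 m (b=L-a=8):
  y_3 = (R_Ax³/6 - M_Ax²/2 - M₀(x-a)²/2)/EI  [x>a] with R_A=5/3, M_A=0 = ((5/3)·(24/5)³/6 - 0·(24/5)²/2 - 15·((24/5)-4)²/2)/10000 = 81/31250 m
Superposition: y = Σ y_i = -256311/9765625 m ≈ -0.026246 m

y(24/5) = -256311/9765625 m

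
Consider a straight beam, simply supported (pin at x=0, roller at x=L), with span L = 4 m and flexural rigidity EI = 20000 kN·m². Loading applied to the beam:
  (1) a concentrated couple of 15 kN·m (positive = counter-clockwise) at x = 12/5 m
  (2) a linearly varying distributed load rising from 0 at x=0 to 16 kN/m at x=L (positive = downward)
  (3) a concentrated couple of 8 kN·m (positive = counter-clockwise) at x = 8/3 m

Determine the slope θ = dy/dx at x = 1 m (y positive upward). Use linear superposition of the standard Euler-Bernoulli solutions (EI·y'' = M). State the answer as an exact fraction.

Load 1 — applied couple M₀=15 kN·m at a=12/5 m (b=L-a=8/5):
  θ_1 = (M₀x²/(2L)+C₁)/EI  [x≤a] with C₁=M₀(3b²-L²)/(6L)=-26/5 = (15·1²/(2·4)+(-26/5))/20000 = -133/800000 rad
Load 2 — triangular load w₀=16 kN/m (0→w₀ over full span):
  θ_2 = -w₀(7L⁴-30L²x²+15x⁴)/(360LEI) = -16·(7·4⁴-30·4²·1²+15·1⁴)/(360·4·20000) = -1327/1800000 rad
Load 3 — applied couple M₀=8 kN·m at a=8/3 m (b=L-a=4/3):
  θ_3 = (M₀x²/(2L)+C₁)/EI  [x≤a] with C₁=M₀(3b²-L²)/(6L)=-32/9 = (8·1²/(2·4)+(-32/9))/20000 = -23/180000 rad
Superposition: θ = Σ θ_i = -33/32000 rad ≈ -0.001031 rad

θ(1) = -33/32000 rad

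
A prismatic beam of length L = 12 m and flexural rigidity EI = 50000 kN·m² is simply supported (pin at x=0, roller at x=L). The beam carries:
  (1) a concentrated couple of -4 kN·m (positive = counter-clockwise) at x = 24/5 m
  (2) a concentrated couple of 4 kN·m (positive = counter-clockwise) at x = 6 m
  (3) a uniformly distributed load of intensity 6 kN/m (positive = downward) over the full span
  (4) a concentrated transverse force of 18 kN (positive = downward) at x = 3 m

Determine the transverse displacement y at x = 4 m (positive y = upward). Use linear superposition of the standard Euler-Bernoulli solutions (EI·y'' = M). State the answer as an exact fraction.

Load 1 — applied couple M₀=-4 kN·m at a=24/5 m (b=L-a=36/5):
  y_1 = (M₀x³/(6L)+C₁x)/EI  [x≤a] with C₁=M₀(3b²-L²)/(6L)=-16/25 = ((-4)·4³/(6·12)+(-16/25)·4)/50000 = -86/703125 m
Load 2 — applied couple M₀=4 kN·m at a=6 m (b=L-a=6):
  y_2 = (M₀x³/(6L)+C₁x)/EI  [x≤a] with C₁=M₀(3b²-L²)/(6L)=-2 = (4·4³/(6·12)+(-2)·4)/50000 = -1/11250 m
Load 3 — uniform load w=6 kN/m over full span:
  y_3 = -wx(L³-2Lx²+x³)/(24EI) = -6·4·(12³-2·12·4²+4³)/(24·50000) = -88/3125 m
Load 4 — point force P=18 kN at a=3 m (b=L-a=9):
  y_4 = -Pa(L-x)(2Lx-a²-x²)/(6LEI)  [x>a] = -18·3·(12-4)·(2·12·4-3²-4²)/(6·12·50000) = -213/25000 m
Superposition: y = Σ y_i = -23057/625000 m ≈ -0.036891 m

y(4) = -23057/625000 m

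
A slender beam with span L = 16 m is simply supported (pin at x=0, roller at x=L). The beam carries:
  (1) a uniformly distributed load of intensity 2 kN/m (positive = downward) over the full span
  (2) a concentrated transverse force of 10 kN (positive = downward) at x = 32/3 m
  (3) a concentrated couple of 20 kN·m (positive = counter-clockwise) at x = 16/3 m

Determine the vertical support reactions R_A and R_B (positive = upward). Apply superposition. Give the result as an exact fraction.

R_A = 247/12 kN, R_B = 257/12 kN

Load 1 — uniform load w=2 kN/m over full span:
  R_A = wL/2 = 2·16/2 = 16 kN
  R_B = wL/2 = 2·16/2 = 16 kN
Load 2 — point force P=10 kN at a=32/3 m (b=L-a=16/3):
  R_A = Pb/L = 10·(16/3)/16 = 10/3 kN
  R_B = Pa/L = 10·(32/3)/16 = 20/3 kN
Load 3 — applied couple M₀=20 kN·m at a=16/3 m (b=L-a=32/3):
  R_A = M₀/L = 20/16 = 5/4 kN
  R_B = -M₀/L = -20/16 = -5/4 kN
Superposition: R_A = 247/12 kN, R_B = 257/12 kN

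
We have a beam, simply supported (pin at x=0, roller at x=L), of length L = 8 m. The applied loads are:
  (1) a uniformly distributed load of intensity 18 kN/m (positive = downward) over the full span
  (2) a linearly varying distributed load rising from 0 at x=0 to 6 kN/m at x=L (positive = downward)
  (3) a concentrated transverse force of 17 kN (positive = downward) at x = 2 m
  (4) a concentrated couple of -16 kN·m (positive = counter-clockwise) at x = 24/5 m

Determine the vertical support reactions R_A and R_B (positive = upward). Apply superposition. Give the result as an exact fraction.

R_A = 363/4 kN, R_B = 377/4 kN

Load 1 — uniform load w=18 kN/m over full span:
  R_A = wL/2 = 18·8/2 = 72 kN
  R_B = wL/2 = 18·8/2 = 72 kN
Load 2 — triangular load w₀=6 kN/m (0→w₀ over full span):
  R_A = w₀L/6 = 6·8/6 = 8 kN
  R_B = w₀L/3 = 6·8/3 = 16 kN
Load 3 — point force P=17 kN at a=2 m (b=L-a=6):
  R_A = Pb/L = 17·6/8 = 51/4 kN
  R_B = Pa/L = 17·2/8 = 17/4 kN
Load 4 — applied couple M₀=-16 kN·m at a=24/5 m (b=L-a=16/5):
  R_A = M₀/L = (-16)/8 = -2 kN
  R_B = -M₀/L = -(-16)/8 = 2 kN
Superposition: R_A = 363/4 kN, R_B = 377/4 kN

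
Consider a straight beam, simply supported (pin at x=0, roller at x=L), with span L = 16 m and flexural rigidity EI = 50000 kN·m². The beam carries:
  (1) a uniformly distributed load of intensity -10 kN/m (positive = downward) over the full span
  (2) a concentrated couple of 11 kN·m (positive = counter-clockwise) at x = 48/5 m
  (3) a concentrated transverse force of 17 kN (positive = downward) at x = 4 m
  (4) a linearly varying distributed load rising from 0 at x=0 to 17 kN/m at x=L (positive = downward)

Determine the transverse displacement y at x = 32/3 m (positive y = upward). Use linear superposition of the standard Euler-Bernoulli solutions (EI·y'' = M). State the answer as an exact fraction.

y(32/3) = 105194/56953125 m

Load 1 — uniform load w=-10 kN/m over full span:
  y_1 = -wx(L³-2Lx²+x³)/(24EI) = -(-10)·(32/3)·(16³-2·16·(32/3)²+(32/3)³)/(24·50000) = 22528/151875 m
Load 2 — applied couple M₀=11 kN·m at a=48/5 m (b=L-a=32/5):
  y_2 = (M₀x³/(6L)-M₀(x-a)²/2+C₁x)/EI  [x>a] with C₁=M₀(3b²-L²)/(6L)=-1144/75 = (11·(32/3)³/(6·16)-11·((32/3)-(48/5))²/2+(-1144/75)·(32/3))/50000 = -3784/6328125 m
Load 3 — point force P=17 kN at a=4 m (b=L-a=12):
  y_3 = -Pa(L-x)(2Lx-a²-x²)/(6LEI)  [x>a] = -17·4·(16-(32/3))·(2·16·(32/3)-4²-(32/3)²)/(6·16·50000) = -4046/253125 m
Load 4 — triangular load w₀=17 kN/m (0→w₀ over full span):
  y_4 = -w₀x(7L⁴-10L²x²+3x⁴)/(360LEI) = -17·(32/3)·(7·16⁴-10·16²·(32/3)²+3·(32/3)⁴)/(360·16·50000) = -295936/2278125 m
Superposition: y = Σ y_i = 105194/56953125 m ≈ 0.001847 m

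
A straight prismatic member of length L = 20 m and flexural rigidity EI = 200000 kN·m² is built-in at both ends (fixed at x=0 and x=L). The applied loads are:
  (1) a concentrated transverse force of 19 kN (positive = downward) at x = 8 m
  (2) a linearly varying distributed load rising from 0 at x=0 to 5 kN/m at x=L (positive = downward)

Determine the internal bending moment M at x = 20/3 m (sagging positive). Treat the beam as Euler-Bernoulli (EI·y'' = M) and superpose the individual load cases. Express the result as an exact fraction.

Load 1 — point force P=19 kN at a=8 m (b=L-a=12):
  M_1 = Pb²(3a+b)x/L³ - Pab²/L²  [x≤a] = 19·12²·(3·8+12)·(20/3)/20³ - 19·8·12²/20² = 684/25 kN·m
Load 2 — triangular load w₀=5 kN/m (0→w₀ over full span):
  M_2 = 3w₀Lx/20 - w₀L²/30 - w₀x³/(6L) = 3·5·20·(20/3)/20 - 5·20²/30 - 5·(20/3)³/(6·20) = 1700/81 kN·m
Superposition: M = Σ M_i = 97904/2025 kN·m ≈ 48.347654 kN·m

M(20/3) = 97904/2025 kN·m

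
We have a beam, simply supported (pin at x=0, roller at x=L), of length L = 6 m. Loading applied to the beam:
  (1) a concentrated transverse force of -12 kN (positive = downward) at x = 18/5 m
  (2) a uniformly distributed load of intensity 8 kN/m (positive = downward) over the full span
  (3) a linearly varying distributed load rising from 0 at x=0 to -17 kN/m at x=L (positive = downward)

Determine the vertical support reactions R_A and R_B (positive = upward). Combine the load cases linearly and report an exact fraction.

Load 1 — point force P=-12 kN at a=18/5 m (b=L-a=12/5):
  R_A = Pb/L = (-12)·(12/5)/6 = -24/5 kN
  R_B = Pa/L = (-12)·(18/5)/6 = -36/5 kN
Load 2 — uniform load w=8 kN/m over full span:
  R_A = wL/2 = 8·6/2 = 24 kN
  R_B = wL/2 = 8·6/2 = 24 kN
Load 3 — triangular load w₀=-17 kN/m (0→w₀ over full span):
  R_A = w₀L/6 = (-17)·6/6 = -17 kN
  R_B = w₀L/3 = (-17)·6/3 = -34 kN
Superposition: R_A = 11/5 kN, R_B = -86/5 kN

R_A = 11/5 kN, R_B = -86/5 kN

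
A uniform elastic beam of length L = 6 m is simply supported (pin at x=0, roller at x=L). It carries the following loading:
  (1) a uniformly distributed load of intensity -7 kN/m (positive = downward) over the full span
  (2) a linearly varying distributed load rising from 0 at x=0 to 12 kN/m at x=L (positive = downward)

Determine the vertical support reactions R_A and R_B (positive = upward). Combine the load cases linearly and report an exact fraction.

R_A = -9 kN, R_B = 3 kN

Load 1 — uniform load w=-7 kN/m over full span:
  R_A = wL/2 = (-7)·6/2 = -21 kN
  R_B = wL/2 = (-7)·6/2 = -21 kN
Load 2 — triangular load w₀=12 kN/m (0→w₀ over full span):
  R_A = w₀L/6 = 12·6/6 = 12 kN
  R_B = w₀L/3 = 12·6/3 = 24 kN
Superposition: R_A = -9 kN, R_B = 3 kN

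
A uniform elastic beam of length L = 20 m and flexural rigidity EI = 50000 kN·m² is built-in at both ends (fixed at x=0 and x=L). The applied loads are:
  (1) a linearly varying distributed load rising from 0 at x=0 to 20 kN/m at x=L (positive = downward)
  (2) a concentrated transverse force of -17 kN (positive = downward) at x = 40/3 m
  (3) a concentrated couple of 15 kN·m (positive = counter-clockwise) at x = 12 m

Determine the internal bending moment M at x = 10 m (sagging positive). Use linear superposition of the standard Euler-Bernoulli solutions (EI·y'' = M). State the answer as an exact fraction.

M(10) = 1384/9 kN·m

Load 1 — triangular load w₀=20 kN/m (0→w₀ over full span):
  M_1 = 3w₀Lx/20 - w₀L²/30 - w₀x³/(6L) = 3·20·20·10/20 - 20·20²/30 - 20·10³/(6·20) = 500/3 kN·m
Load 2 — point force P=-17 kN at a=40/3 m (b=L-a=20/3):
  M_2 = Pb²(3a+b)x/L³ - Pab²/L²  [x≤a] = (-17)·(20/3)²·(3·(40/3)+(20/3))·10/20³ - (-17)·(40/3)·(20/3)²/20² = -170/9 kN·m
Load 3 — applied couple M₀=15 kN·m at a=12 m (b=L-a=8):
  M_3 = R_Ax - M_A  [x≤a] with R_A=27/25, M_A=24/5 = (27/25)·10 - (24/5) = 6 kN·m
Superposition: M = Σ M_i = 1384/9 kN·m ≈ 153.777778 kN·m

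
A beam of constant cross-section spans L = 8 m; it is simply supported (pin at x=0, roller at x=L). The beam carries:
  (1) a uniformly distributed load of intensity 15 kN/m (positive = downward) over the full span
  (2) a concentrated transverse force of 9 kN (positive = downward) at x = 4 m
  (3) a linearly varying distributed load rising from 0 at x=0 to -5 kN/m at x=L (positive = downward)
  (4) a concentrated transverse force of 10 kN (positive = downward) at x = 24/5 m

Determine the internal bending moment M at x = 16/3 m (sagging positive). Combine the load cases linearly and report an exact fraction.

Load 1 — uniform load w=15 kN/m over full span:
  M_1 = wx(L-x)/2 = 15·(16/3)·(8-(16/3))/2 = 320/3 kN·m
Load 2 — point force P=9 kN at a=4 m (b=L-a=4):
  M_2 = Pa(L-x)/L  [x>a] = 9·4·(8-(16/3))/8 = 12 kN·m
Load 3 — triangular load w₀=-5 kN/m (0→w₀ over full span):
  M_3 = w₀Lx/6 - w₀x³/(6L) = (-5)·8·(16/3)/6 - (-5)·(16/3)³/(6·8) = -1600/81 kN·m
Load 4 — point force P=10 kN at a=24/5 m (b=L-a=16/5):
  M_4 = Pa(L-x)/L  [x>a] = 10·(24/5)·(8-(16/3))/8 = 16 kN·m
Superposition: M = Σ M_i = 9308/81 kN·m ≈ 114.913580 kN·m

M(16/3) = 9308/81 kN·m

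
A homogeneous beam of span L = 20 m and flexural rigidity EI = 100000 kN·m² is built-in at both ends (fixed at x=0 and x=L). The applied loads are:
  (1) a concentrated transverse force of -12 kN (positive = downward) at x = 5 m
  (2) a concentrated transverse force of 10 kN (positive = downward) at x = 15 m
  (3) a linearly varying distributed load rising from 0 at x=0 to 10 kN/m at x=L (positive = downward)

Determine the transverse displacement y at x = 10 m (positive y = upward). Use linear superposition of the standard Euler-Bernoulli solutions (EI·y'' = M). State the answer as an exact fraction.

y(10) = -49/2400 m

Load 1 — point force P=-12 kN at a=5 m (b=L-a=15):
  y_1 = -Pa²(L-x)²(3bL-(3b+a)(L-x))/(6L³EI)  [x>a] = -(-12)·5²·(20-10)²·(3·15·20-(3·15+5)·(20-10))/(6·20³·100000) = 1/400 m
Load 2 — point force P=10 kN at a=15 m (b=L-a=5):
  y_2 = -Pb²x²(3aL-(3a+b)x)/(6L³EI)  [x≤a] = -10·5²·10²·(3·15·20-(3·15+5)·10)/(6·20³·100000) = -1/480 m
Load 3 — triangular load w₀=10 kN/m (0→w₀ over full span):
  y_3 = -w₀x²(L-x)²(x+2L)/(120LEI) = -10·10²·(20-10)²·(10+2·20)/(120·20·100000) = -1/48 m
Superposition: y = Σ y_i = -49/2400 m ≈ -0.020417 m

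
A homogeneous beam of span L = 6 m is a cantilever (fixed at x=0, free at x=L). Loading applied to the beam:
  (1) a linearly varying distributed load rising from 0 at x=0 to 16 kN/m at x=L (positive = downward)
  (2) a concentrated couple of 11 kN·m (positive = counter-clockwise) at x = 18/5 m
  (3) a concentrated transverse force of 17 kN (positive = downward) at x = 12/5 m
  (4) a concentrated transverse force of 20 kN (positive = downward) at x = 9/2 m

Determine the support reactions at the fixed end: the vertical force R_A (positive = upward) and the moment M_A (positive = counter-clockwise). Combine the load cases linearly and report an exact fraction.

Load 1 — triangular load w₀=16 kN/m (0→w₀ over full span):
  R_A = w₀L/2 = 16·6/2 = 48 kN
  M_A = w₀L²/3 = 16·6²/3 = 192 kN·m
Load 2 — applied couple M₀=11 kN·m at a=18/5 m (b=L-a=12/5):
  R_A = 0 kN
  M_A = -M₀ = -11 kN·m
Load 3 — point force P=17 kN at a=12/5 m (b=L-a=18/5):
  R_A = P = 17 kN
  M_A = Pa = 17·(12/5) = 204/5 kN·m
Load 4 — point force P=20 kN at a=9/2 m (b=L-a=3/2):
  R_A = P = 20 kN
  M_A = Pa = 20·(9/2) = 90 kN·m
Superposition: R_A = 85 kN, M_A = 1559/5 kN·m

R_A = 85 kN, M_A = 1559/5 kN·m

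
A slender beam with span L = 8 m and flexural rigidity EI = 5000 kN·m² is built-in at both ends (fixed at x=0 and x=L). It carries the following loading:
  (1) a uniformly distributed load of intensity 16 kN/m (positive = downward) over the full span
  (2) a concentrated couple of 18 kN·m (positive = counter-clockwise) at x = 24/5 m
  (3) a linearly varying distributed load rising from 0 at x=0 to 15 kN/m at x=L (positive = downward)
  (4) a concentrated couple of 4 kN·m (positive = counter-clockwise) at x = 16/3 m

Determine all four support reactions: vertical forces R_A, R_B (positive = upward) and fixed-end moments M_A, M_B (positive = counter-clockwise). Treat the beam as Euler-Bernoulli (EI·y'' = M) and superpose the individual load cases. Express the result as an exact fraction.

Load 1 — uniform load w=16 kN/m over full span:
  R_A = wL/2 = 16·8/2 = 64 kN
  M_A = wL²/12 = 16·8²/12 = 256/3 kN·m
  R_B = wL/2 = 16·8/2 = 64 kN
  M_B = -wL²/12 = -16·8²/12 = -256/3 kN·m
Load 2 — applied couple M₀=18 kN·m at a=24/5 m (b=L-a=16/5):
  R_A = 6M₀ab/L³ = 6·18·(24/5)·(16/5)/8³ = 81/25 kN
  M_A = M₀b(2a-b)/L² = 18·(16/5)·(2·(24/5)-(16/5))/8² = 144/25 kN·m
  R_B = -6M₀ab/L³ = -6·18·(24/5)·(16/5)/8³ = -81/25 kN
  M_B = M₀a(2b-a)/L² = 18·(24/5)·(2·(16/5)-(24/5))/8² = 54/25 kN·m
Load 3 — triangular load w₀=15 kN/m (0→w₀ over full span):
  R_A = 3w₀L/20 = 3·15·8/20 = 18 kN
  M_A = w₀L²/30 = 15·8²/30 = 32 kN·m
  R_B = 7w₀L/20 = 7·15·8/20 = 42 kN
  M_B = -w₀L²/20 = -15·8²/20 = -48 kN·m
Load 4 — applied couple M₀=4 kN·m at a=16/3 m (b=L-a=8/3):
  R_A = 6M₀ab/L³ = 6·4·(16/3)·(8/3)/8³ = 2/3 kN
  M_A = M₀b(2a-b)/L² = 4·(8/3)·(2·(16/3)-(8/3))/8² = 4/3 kN·m
  R_B = -6M₀ab/L³ = -6·4·(16/3)·(8/3)/8³ = -2/3 kN
  M_B = M₀a(2b-a)/L² = 4·(16/3)·(2·(8/3)-(16/3))/8² = 0 kN·m
Superposition: R_A = 6443/75 kN, M_A = 9332/75 kN·m, R_B = 7657/75 kN, M_B = -9838/75 kN·m

R_A = 6443/75 kN, M_A = 9332/75 kN·m, R_B = 7657/75 kN, M_B = -9838/75 kN·m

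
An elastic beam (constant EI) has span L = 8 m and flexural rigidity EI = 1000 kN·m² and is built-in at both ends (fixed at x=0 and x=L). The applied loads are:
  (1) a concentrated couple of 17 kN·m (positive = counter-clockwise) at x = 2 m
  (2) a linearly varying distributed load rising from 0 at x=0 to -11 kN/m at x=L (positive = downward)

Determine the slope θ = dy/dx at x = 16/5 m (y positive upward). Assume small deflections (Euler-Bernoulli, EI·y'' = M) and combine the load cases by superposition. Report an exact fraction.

θ(16/5) = 9723/625000 rad

Load 1 — applied couple M₀=17 kN·m at a=2 m (b=L-a=6):
  θ_1 = (R_Ax²/2 - M_Ax - M₀(x-a))/EI  [x>a] with R_A=153/64, M_A=-51/16 = ((153/64)·(16/5)²/2 - (-51/16)·(16/5) - 17·((16/5)-2))/1000 = 51/25000 rad
Load 2 — triangular load w₀=-11 kN/m (0→w₀ over full span):
  θ_2 = -w₀(2x(L-x)(L-2x)(x+2L)+x²(L-x)²)/(120LEI) = -(-11)·(2·(16/5)·(8-(16/5))·(8-2·(16/5))·((16/5)+2·8)+(16/5)²·(8-(16/5))²)/(120·8·1000) = 1056/78125 rad
Superposition: θ = Σ θ_i = 9723/625000 rad ≈ 0.015557 rad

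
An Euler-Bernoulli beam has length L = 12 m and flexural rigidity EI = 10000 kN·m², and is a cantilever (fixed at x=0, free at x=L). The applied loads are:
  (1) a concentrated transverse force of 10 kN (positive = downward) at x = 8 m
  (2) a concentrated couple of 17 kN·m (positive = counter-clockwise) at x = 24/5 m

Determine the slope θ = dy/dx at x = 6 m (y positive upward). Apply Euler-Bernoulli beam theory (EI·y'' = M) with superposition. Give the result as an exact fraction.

θ(6) = -273/12500 rad

Load 1 — point force P=10 kN at a=8 m (b=L-a=4):
  θ_1 = -Px(2a-x)/(2EI)  [x≤a] = -10·6·(2·8-6)/(2·10000) = -3/100 rad
Load 2 — applied couple M₀=17 kN·m at a=24/5 m (b=L-a=36/5):
  θ_2 = M₀a/EI  [x>a] = 17·(24/5)/10000 = 51/6250 rad
Superposition: θ = Σ θ_i = -273/12500 rad ≈ -0.021840 rad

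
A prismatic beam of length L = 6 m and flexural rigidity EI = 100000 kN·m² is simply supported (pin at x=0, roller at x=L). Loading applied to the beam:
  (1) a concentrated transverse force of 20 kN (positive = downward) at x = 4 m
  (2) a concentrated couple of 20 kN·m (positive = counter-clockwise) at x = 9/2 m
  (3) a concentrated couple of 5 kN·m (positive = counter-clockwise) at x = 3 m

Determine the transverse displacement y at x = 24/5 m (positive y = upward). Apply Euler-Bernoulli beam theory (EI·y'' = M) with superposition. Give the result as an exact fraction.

Load 1 — point force P=20 kN at a=4 m (b=L-a=2):
  y_1 = -Pa(L-x)(2Lx-a²-x²)/(6LEI)  [x>a] = -20·4·(6-(24/5))·(2·6·(24/5)-4²-(24/5)²)/(6·6·100000) = -116/234375 m
Load 2 — applied couple M₀=20 kN·m at a=9/2 m (b=L-a=3/2):
  y_2 = (M₀x³/(6L)-M₀(x-a)²/2+C₁x)/EI  [x>a] with C₁=M₀(3b²-L²)/(6L)=-65/4 = (20·(24/5)³/(6·6)-20·((24/5)-(9/2))²/2+(-65/4)·(24/5))/100000 = -873/5000000 m
Load 3 — applied couple M₀=5 kN·m at a=3 m (b=L-a=3):
  y_3 = (M₀x³/(6L)-M₀(x-a)²/2+C₁x)/EI  [x>a] with C₁=M₀(3b²-L²)/(6L)=-5/4 = (5·(24/5)³/(6·6)-5·((24/5)-3)²/2+(-5/4)·(24/5))/100000 = 63/5000000 m
Superposition: y = Σ y_i = -4927/7500000 m ≈ -0.000657 m

y(24/5) = -4927/7500000 m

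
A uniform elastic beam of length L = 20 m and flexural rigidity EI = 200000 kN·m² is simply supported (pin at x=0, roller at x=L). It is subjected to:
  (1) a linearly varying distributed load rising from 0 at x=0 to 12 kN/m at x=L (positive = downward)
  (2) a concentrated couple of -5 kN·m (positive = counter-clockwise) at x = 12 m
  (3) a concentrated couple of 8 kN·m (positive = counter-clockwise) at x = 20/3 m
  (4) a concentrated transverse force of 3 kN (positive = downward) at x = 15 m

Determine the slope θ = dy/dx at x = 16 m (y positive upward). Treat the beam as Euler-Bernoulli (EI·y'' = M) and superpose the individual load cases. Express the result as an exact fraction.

θ(16) = 592073/72000000 rad

Load 1 — triangular load w₀=12 kN/m (0→w₀ over full span):
  θ_1 = -w₀(7L⁴-30L²x²+15x⁴)/(360LEI) = -12·(7·20⁴-30·20²·16²+15·16⁴)/(360·20·200000) = 757/93750 rad
Load 2 — applied couple M₀=-5 kN·m at a=12 m (b=L-a=8):
  θ_2 = (M₀x²/(2L)-M₀(x-a)+C₁)/EI  [x>a] with C₁=M₀(3b²-L²)/(6L)=26/3 = ((-5)·16²/(2·20)-(-5)·(16-12)+(26/3))/200000 = -1/60000 rad
Load 3 — applied couple M₀=8 kN·m at a=20/3 m (b=L-a=40/3):
  θ_3 = (M₀x²/(2L)-M₀(x-a)+C₁)/EI  [x>a] with C₁=M₀(3b²-L²)/(6L)=80/9 = (8·16²/(2·20)-8·(16-(20/3))+(80/9))/200000 = -41/562500 rad
Load 4 — point force P=3 kN at a=15 m (b=L-a=5):
  θ_4 = -Pa(2L²-6Lx+3x²+a²)/(6LEI)  [x>a] = -3·15·(2·20²-6·20·16+3·16²+15²)/(6·20·200000) = 381/1600000 rad
Superposition: θ = Σ θ_i = 592073/72000000 rad ≈ 0.008223 rad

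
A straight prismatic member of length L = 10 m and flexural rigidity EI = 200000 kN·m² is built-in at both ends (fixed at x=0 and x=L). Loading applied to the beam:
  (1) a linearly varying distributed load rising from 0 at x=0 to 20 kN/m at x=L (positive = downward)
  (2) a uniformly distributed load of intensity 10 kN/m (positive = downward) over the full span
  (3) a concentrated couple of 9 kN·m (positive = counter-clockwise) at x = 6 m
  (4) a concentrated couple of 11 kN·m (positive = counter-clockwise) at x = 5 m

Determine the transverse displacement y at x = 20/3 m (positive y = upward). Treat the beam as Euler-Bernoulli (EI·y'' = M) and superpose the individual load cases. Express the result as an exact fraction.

y(20/3) = -615491/291600000 m

Load 1 — triangular load w₀=20 kN/m (0→w₀ over full span):
  y_1 = -w₀x²(L-x)²(x+2L)/(120LEI) = -20·(20/3)²·(10-(20/3))²·((20/3)+2·10)/(120·10·200000) = -4/3645 m
Load 2 — uniform load w=10 kN/m over full span:
  y_2 = -wx²(L-x)²/(24EI) = -10·(20/3)²·(10-(20/3))²/(24·200000) = -1/972 m
Load 3 — applied couple M₀=9 kN·m at a=6 m (b=L-a=4):
  y_3 = (R_Ax³/6 - M_Ax²/2 - M₀(x-a)²/2)/EI  [x>a] with R_A=162/125, M_A=72/25 = ((162/125)·(20/3)³/6 - (72/25)·(20/3)²/2 - 9·((20/3)-6)²/2)/200000 = -1/100000 m
Load 4 — applied couple M₀=11 kN·m at a=5 m (b=L-a=5):
  y_4 = (R_Ax³/6 - M_Ax²/2 - M₀(x-a)²/2)/EI  [x>a] with R_A=33/20, M_A=11/4 = ((33/20)·(20/3)³/6 - (11/4)·(20/3)²/2 - 11·((20/3)-5)²/2)/200000 = 11/432000 m
Superposition: y = Σ y_i = -615491/291600000 m ≈ -0.002111 m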